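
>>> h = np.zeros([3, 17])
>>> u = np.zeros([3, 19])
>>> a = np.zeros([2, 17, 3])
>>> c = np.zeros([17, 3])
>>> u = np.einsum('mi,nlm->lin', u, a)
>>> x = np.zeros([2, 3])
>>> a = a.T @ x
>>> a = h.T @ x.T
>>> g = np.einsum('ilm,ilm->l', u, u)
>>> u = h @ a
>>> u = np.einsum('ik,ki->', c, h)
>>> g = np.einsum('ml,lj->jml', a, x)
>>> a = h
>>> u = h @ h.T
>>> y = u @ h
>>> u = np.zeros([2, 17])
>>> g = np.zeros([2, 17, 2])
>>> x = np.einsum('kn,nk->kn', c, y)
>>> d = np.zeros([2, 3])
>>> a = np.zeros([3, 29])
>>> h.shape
(3, 17)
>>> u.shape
(2, 17)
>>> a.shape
(3, 29)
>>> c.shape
(17, 3)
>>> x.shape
(17, 3)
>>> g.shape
(2, 17, 2)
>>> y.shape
(3, 17)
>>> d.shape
(2, 3)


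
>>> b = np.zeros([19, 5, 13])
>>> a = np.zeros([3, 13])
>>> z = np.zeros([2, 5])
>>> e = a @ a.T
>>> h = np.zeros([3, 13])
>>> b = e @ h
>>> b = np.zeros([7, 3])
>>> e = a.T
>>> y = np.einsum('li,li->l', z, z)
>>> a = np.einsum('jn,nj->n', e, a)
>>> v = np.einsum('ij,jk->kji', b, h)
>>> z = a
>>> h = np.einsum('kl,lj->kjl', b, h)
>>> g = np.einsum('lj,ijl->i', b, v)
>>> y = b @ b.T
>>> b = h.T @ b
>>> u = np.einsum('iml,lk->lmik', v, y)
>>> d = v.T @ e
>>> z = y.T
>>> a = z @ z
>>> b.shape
(3, 13, 3)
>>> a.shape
(7, 7)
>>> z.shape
(7, 7)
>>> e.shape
(13, 3)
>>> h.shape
(7, 13, 3)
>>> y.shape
(7, 7)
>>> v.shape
(13, 3, 7)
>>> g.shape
(13,)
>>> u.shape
(7, 3, 13, 7)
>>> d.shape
(7, 3, 3)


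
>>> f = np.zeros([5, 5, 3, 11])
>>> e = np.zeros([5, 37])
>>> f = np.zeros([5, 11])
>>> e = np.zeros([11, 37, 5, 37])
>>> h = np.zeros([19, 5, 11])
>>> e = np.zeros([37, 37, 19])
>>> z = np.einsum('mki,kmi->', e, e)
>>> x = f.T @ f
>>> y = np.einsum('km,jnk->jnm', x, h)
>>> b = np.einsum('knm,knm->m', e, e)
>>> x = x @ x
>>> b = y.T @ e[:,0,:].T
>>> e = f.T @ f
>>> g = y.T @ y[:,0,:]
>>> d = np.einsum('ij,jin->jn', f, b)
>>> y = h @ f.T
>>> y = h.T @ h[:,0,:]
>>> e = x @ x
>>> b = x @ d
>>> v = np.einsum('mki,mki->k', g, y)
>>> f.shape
(5, 11)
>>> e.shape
(11, 11)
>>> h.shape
(19, 5, 11)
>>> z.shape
()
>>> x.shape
(11, 11)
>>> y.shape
(11, 5, 11)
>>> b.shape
(11, 37)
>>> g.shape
(11, 5, 11)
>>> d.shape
(11, 37)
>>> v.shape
(5,)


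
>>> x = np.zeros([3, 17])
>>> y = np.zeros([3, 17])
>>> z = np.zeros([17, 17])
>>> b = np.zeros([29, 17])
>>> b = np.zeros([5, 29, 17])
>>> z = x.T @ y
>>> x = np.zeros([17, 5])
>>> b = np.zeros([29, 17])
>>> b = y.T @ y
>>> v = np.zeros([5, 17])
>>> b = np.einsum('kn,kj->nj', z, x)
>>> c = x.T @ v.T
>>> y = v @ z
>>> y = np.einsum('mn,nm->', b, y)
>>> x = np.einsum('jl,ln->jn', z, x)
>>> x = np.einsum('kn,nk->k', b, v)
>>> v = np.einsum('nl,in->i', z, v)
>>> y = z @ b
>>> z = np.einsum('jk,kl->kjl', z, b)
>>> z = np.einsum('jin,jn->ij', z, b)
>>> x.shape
(17,)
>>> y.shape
(17, 5)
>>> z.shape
(17, 17)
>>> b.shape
(17, 5)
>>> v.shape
(5,)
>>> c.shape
(5, 5)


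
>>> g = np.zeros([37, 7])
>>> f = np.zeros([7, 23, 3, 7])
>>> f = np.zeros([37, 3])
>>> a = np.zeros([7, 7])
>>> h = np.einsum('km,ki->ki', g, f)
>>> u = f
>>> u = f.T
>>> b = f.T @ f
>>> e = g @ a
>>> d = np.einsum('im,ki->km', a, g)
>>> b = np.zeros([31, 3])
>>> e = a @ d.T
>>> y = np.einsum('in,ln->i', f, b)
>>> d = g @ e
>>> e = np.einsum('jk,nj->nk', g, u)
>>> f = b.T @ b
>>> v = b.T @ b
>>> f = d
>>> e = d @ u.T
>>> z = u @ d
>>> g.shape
(37, 7)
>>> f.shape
(37, 37)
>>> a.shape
(7, 7)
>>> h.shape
(37, 3)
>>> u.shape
(3, 37)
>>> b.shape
(31, 3)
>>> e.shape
(37, 3)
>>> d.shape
(37, 37)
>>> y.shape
(37,)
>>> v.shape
(3, 3)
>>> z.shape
(3, 37)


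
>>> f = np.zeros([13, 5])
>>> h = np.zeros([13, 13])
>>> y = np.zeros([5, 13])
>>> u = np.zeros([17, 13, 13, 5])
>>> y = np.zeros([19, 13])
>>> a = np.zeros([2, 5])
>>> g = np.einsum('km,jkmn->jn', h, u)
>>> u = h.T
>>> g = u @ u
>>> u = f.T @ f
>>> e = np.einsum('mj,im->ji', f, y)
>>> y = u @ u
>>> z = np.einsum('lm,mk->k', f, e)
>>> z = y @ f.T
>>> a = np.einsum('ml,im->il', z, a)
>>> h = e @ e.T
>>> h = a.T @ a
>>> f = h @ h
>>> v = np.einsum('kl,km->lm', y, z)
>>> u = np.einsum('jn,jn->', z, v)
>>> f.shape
(13, 13)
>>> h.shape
(13, 13)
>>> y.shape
(5, 5)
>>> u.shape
()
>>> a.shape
(2, 13)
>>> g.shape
(13, 13)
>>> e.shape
(5, 19)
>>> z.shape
(5, 13)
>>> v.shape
(5, 13)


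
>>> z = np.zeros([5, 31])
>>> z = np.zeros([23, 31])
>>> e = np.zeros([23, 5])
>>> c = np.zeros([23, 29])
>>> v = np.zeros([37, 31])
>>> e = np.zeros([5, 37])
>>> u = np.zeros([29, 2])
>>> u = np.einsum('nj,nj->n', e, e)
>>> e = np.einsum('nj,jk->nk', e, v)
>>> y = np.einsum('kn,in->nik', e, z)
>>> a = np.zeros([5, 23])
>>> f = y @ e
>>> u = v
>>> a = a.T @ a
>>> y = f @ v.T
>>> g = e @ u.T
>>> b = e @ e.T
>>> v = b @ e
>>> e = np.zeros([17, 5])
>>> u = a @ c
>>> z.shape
(23, 31)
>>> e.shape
(17, 5)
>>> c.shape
(23, 29)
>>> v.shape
(5, 31)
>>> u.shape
(23, 29)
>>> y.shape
(31, 23, 37)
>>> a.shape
(23, 23)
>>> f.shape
(31, 23, 31)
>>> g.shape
(5, 37)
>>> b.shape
(5, 5)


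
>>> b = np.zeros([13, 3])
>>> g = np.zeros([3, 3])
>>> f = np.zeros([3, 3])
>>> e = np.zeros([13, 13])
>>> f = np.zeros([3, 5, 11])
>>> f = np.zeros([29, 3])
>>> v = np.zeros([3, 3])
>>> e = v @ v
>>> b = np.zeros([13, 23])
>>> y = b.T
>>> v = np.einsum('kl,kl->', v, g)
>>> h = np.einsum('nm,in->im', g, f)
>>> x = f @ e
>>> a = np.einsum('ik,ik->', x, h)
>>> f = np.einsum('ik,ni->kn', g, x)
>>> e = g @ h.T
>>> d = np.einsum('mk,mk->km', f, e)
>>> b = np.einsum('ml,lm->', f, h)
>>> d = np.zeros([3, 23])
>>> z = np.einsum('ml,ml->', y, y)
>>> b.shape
()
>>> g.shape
(3, 3)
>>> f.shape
(3, 29)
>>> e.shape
(3, 29)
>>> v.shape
()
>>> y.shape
(23, 13)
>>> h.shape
(29, 3)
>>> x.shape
(29, 3)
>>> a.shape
()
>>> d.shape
(3, 23)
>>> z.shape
()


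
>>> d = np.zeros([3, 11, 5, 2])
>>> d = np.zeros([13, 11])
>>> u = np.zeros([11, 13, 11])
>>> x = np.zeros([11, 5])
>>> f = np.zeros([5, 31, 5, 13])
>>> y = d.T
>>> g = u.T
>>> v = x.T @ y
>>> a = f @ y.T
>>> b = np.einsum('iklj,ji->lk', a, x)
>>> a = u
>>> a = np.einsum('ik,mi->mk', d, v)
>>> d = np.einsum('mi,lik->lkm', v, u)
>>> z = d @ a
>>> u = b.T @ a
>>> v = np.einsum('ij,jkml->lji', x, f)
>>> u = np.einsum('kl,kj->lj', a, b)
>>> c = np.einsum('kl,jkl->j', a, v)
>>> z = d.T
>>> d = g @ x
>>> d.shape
(11, 13, 5)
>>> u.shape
(11, 31)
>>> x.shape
(11, 5)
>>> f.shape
(5, 31, 5, 13)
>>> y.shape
(11, 13)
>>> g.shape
(11, 13, 11)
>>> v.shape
(13, 5, 11)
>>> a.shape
(5, 11)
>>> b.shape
(5, 31)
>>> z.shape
(5, 11, 11)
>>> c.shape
(13,)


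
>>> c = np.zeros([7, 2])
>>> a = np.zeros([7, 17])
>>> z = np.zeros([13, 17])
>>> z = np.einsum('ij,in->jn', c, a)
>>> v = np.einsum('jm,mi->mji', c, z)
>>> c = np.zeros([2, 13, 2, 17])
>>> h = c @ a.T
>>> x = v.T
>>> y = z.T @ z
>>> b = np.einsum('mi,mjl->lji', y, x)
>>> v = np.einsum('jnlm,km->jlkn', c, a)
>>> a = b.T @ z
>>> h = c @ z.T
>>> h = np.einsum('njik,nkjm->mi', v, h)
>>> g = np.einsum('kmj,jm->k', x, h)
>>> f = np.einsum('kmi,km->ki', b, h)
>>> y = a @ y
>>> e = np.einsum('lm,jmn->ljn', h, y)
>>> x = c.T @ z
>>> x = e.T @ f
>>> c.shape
(2, 13, 2, 17)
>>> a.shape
(17, 7, 17)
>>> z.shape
(2, 17)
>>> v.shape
(2, 2, 7, 13)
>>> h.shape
(2, 7)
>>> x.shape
(17, 17, 17)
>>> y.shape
(17, 7, 17)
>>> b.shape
(2, 7, 17)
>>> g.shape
(17,)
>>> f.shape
(2, 17)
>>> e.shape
(2, 17, 17)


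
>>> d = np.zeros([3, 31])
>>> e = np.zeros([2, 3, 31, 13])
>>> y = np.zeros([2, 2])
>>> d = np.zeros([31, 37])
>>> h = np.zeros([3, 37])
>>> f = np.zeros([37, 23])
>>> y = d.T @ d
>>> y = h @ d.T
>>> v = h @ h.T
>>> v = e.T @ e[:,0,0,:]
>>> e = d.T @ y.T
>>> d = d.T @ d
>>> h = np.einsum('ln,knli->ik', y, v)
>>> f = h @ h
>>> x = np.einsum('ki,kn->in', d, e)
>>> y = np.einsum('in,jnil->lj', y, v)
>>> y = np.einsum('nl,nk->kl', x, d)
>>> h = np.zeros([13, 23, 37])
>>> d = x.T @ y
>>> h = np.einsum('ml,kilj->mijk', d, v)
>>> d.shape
(3, 3)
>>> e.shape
(37, 3)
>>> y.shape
(37, 3)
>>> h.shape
(3, 31, 13, 13)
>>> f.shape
(13, 13)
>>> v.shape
(13, 31, 3, 13)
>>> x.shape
(37, 3)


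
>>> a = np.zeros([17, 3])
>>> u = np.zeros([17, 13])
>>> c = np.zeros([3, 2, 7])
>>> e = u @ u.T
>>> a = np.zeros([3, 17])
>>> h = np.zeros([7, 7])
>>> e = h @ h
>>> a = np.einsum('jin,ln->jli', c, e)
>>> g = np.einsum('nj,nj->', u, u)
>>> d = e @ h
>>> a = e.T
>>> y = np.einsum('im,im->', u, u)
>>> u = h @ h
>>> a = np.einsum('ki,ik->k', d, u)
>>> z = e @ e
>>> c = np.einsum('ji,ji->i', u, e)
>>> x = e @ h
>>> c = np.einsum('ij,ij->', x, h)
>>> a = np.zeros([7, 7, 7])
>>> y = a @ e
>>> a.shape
(7, 7, 7)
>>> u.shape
(7, 7)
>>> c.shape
()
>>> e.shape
(7, 7)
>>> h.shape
(7, 7)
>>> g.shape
()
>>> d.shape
(7, 7)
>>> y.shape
(7, 7, 7)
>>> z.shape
(7, 7)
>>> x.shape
(7, 7)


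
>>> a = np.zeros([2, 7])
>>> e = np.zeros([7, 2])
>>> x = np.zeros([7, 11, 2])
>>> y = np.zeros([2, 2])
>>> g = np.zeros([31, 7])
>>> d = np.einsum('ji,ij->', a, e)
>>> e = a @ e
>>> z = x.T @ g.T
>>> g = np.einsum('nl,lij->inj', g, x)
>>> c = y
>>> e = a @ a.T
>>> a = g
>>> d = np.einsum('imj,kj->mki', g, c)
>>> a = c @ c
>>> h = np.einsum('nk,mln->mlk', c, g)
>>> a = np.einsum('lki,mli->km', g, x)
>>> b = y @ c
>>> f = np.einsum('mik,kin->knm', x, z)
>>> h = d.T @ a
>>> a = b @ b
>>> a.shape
(2, 2)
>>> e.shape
(2, 2)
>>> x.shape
(7, 11, 2)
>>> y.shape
(2, 2)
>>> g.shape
(11, 31, 2)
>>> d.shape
(31, 2, 11)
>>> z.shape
(2, 11, 31)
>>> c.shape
(2, 2)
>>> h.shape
(11, 2, 7)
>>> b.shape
(2, 2)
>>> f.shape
(2, 31, 7)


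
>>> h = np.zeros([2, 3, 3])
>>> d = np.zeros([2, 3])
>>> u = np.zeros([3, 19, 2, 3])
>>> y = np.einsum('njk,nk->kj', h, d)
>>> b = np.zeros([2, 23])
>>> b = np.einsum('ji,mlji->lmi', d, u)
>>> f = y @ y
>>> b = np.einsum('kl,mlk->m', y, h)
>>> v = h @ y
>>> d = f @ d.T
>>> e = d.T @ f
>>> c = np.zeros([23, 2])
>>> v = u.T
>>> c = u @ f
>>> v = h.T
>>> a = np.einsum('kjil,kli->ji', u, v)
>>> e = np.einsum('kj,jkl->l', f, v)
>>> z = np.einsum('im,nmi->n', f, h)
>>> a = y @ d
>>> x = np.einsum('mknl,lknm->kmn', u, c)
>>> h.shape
(2, 3, 3)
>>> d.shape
(3, 2)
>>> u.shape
(3, 19, 2, 3)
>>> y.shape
(3, 3)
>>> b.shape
(2,)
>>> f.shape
(3, 3)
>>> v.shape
(3, 3, 2)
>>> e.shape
(2,)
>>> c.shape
(3, 19, 2, 3)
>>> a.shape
(3, 2)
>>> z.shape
(2,)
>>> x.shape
(19, 3, 2)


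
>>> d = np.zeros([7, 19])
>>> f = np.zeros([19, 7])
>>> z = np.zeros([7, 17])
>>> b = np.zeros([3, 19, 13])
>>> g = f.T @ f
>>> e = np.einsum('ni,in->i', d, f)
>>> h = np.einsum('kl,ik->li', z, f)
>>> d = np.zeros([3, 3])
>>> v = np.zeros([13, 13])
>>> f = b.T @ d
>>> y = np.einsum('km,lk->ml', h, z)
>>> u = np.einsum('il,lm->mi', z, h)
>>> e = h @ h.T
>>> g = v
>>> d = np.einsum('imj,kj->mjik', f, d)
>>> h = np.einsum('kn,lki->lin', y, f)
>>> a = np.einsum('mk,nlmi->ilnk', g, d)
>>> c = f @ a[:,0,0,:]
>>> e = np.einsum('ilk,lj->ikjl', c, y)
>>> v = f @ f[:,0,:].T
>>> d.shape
(19, 3, 13, 3)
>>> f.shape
(13, 19, 3)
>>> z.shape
(7, 17)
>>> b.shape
(3, 19, 13)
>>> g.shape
(13, 13)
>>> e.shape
(13, 13, 7, 19)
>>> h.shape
(13, 3, 7)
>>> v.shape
(13, 19, 13)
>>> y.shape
(19, 7)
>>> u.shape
(19, 7)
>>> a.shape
(3, 3, 19, 13)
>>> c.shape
(13, 19, 13)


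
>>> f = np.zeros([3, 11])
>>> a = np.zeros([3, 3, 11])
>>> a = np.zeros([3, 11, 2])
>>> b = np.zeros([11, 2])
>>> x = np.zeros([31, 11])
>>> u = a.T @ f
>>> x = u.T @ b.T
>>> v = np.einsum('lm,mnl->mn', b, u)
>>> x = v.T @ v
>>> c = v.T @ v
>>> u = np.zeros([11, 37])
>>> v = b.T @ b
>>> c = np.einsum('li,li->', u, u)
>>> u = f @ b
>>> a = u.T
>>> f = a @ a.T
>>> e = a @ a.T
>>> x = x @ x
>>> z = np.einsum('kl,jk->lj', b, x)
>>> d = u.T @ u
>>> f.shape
(2, 2)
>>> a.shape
(2, 3)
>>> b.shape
(11, 2)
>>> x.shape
(11, 11)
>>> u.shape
(3, 2)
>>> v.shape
(2, 2)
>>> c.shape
()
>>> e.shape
(2, 2)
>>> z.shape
(2, 11)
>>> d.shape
(2, 2)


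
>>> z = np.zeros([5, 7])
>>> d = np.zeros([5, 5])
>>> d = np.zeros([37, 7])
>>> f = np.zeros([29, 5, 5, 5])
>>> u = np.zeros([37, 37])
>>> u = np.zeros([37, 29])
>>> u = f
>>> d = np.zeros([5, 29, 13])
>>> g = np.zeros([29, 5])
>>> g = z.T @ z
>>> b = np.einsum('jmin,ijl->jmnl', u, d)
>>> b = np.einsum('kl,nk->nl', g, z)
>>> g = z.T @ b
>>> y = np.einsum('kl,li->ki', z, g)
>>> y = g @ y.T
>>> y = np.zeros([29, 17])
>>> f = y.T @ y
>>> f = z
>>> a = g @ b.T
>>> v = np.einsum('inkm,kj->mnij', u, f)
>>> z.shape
(5, 7)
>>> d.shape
(5, 29, 13)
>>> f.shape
(5, 7)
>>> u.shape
(29, 5, 5, 5)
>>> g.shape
(7, 7)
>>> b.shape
(5, 7)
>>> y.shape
(29, 17)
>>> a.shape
(7, 5)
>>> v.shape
(5, 5, 29, 7)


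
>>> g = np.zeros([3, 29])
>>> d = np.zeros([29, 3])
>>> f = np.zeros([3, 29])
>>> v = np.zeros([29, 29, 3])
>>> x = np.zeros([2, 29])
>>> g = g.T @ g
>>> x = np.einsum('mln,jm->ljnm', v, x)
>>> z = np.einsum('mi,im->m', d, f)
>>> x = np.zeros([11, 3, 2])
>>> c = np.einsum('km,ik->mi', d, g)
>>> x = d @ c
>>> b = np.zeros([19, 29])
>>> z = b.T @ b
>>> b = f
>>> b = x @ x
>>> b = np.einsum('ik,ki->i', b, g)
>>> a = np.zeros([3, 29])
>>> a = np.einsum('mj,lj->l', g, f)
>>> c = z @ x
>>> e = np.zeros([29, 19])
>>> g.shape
(29, 29)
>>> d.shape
(29, 3)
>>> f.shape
(3, 29)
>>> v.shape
(29, 29, 3)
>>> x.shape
(29, 29)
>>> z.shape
(29, 29)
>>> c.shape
(29, 29)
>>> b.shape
(29,)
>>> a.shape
(3,)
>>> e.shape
(29, 19)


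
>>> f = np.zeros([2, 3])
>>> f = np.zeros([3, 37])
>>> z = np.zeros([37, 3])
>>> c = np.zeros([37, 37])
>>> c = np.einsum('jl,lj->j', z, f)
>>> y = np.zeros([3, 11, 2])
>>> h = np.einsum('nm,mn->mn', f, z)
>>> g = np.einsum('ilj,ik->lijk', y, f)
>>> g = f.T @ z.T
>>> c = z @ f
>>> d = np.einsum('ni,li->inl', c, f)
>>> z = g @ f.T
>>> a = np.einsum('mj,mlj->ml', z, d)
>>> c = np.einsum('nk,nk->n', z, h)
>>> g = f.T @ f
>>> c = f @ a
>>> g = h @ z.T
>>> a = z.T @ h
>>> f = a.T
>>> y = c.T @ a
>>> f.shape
(3, 3)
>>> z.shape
(37, 3)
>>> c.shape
(3, 37)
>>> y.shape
(37, 3)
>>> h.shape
(37, 3)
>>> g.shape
(37, 37)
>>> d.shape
(37, 37, 3)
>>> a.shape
(3, 3)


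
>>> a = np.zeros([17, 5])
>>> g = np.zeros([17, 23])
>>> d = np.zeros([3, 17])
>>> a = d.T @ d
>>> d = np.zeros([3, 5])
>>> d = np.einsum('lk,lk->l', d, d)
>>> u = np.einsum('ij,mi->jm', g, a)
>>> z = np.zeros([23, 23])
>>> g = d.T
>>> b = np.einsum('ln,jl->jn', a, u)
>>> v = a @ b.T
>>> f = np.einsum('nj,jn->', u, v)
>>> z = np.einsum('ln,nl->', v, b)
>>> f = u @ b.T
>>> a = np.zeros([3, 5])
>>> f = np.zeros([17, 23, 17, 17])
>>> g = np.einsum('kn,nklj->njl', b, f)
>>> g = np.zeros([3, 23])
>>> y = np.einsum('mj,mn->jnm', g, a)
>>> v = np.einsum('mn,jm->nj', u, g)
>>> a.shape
(3, 5)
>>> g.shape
(3, 23)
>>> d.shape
(3,)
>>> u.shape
(23, 17)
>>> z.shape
()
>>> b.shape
(23, 17)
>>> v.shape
(17, 3)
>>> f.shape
(17, 23, 17, 17)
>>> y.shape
(23, 5, 3)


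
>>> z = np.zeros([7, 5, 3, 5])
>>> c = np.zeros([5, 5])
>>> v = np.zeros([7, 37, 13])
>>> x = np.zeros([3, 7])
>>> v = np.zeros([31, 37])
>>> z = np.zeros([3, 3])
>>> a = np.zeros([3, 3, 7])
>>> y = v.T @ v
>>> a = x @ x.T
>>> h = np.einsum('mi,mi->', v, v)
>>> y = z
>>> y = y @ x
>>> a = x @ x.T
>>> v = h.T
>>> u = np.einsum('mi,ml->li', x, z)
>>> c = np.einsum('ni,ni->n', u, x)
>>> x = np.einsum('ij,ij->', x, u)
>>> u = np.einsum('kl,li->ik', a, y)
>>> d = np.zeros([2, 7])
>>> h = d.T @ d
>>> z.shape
(3, 3)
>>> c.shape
(3,)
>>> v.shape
()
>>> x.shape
()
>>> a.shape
(3, 3)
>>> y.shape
(3, 7)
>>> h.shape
(7, 7)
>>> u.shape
(7, 3)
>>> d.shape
(2, 7)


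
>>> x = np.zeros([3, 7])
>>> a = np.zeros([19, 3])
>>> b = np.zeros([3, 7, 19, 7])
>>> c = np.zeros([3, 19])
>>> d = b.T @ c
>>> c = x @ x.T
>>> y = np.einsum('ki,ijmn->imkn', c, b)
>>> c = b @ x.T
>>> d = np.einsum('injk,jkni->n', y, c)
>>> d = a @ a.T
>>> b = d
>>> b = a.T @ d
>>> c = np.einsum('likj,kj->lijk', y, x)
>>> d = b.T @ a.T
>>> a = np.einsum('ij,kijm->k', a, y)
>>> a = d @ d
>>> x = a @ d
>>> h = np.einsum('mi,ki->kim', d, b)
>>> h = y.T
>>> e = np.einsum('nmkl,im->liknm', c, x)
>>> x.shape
(19, 19)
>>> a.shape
(19, 19)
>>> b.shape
(3, 19)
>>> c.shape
(3, 19, 7, 3)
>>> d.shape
(19, 19)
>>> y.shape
(3, 19, 3, 7)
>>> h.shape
(7, 3, 19, 3)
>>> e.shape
(3, 19, 7, 3, 19)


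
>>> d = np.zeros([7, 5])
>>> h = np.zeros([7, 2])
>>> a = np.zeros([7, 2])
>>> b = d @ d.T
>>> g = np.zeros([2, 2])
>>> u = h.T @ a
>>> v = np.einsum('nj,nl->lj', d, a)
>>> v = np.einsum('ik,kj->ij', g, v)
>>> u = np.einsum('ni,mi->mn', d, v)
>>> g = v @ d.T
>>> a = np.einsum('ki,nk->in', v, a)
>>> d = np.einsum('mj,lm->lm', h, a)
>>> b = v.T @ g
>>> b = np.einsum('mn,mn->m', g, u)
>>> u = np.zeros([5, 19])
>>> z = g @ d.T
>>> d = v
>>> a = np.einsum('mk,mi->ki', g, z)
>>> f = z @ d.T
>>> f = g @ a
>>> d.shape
(2, 5)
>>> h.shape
(7, 2)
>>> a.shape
(7, 5)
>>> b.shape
(2,)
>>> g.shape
(2, 7)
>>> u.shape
(5, 19)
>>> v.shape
(2, 5)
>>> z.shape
(2, 5)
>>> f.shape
(2, 5)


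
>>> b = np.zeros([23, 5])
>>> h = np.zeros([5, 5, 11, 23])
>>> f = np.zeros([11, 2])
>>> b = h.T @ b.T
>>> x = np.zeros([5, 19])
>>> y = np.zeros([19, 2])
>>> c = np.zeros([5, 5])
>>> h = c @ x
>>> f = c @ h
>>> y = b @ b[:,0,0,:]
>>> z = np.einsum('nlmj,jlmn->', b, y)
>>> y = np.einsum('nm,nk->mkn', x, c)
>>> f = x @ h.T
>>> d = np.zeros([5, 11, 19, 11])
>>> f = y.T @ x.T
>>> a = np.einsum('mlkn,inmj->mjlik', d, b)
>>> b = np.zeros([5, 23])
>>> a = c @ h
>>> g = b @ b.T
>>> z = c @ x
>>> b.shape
(5, 23)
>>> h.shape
(5, 19)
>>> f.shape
(5, 5, 5)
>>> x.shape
(5, 19)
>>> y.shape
(19, 5, 5)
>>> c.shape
(5, 5)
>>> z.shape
(5, 19)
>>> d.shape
(5, 11, 19, 11)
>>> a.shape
(5, 19)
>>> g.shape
(5, 5)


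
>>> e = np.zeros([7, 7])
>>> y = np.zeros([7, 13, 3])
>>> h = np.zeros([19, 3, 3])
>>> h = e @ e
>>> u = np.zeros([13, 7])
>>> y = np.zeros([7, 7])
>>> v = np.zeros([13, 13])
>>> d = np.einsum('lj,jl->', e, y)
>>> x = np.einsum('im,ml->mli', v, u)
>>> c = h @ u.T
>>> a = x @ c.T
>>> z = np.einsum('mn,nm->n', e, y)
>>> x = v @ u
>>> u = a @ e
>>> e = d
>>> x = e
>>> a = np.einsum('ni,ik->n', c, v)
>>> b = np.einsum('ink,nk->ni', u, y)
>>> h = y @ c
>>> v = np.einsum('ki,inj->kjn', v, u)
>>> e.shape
()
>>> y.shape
(7, 7)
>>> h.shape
(7, 13)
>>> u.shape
(13, 7, 7)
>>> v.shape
(13, 7, 7)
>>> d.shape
()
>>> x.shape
()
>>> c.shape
(7, 13)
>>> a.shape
(7,)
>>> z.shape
(7,)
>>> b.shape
(7, 13)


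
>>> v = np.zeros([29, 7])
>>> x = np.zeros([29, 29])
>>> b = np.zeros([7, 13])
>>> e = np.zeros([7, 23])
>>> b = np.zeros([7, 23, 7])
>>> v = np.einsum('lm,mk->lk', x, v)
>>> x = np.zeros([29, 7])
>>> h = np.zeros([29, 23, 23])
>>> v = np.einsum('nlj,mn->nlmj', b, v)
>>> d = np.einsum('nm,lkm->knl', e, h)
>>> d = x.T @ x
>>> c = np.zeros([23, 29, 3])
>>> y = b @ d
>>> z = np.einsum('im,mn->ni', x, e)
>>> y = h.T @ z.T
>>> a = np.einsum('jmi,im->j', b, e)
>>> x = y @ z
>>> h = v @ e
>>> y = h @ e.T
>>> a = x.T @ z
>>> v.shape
(7, 23, 29, 7)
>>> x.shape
(23, 23, 29)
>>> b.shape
(7, 23, 7)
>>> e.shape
(7, 23)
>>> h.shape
(7, 23, 29, 23)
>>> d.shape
(7, 7)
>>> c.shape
(23, 29, 3)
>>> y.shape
(7, 23, 29, 7)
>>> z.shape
(23, 29)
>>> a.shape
(29, 23, 29)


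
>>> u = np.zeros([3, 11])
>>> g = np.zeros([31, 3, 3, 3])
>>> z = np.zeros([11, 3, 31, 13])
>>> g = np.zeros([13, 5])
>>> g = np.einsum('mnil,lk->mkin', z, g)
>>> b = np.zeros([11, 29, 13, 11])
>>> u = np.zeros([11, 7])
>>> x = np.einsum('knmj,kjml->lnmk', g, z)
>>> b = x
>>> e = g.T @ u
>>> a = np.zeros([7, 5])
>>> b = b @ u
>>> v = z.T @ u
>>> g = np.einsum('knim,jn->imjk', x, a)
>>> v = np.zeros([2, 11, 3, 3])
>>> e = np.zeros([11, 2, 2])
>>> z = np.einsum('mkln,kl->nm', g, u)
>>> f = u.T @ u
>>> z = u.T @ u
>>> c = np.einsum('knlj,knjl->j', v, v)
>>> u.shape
(11, 7)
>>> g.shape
(31, 11, 7, 13)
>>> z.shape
(7, 7)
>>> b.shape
(13, 5, 31, 7)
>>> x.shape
(13, 5, 31, 11)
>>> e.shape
(11, 2, 2)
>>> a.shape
(7, 5)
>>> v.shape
(2, 11, 3, 3)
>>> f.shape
(7, 7)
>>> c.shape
(3,)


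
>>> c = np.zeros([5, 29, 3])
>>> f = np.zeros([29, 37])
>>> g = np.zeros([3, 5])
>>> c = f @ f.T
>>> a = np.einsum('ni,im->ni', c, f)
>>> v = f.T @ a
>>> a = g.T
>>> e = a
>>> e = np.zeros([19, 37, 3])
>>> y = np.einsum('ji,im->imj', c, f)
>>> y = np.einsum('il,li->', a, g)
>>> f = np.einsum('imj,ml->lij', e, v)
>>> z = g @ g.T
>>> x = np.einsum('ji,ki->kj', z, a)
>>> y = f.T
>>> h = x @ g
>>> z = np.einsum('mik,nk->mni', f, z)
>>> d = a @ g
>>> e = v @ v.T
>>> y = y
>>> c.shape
(29, 29)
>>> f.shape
(29, 19, 3)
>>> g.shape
(3, 5)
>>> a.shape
(5, 3)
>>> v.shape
(37, 29)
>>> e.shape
(37, 37)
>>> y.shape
(3, 19, 29)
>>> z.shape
(29, 3, 19)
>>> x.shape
(5, 3)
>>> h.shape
(5, 5)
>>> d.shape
(5, 5)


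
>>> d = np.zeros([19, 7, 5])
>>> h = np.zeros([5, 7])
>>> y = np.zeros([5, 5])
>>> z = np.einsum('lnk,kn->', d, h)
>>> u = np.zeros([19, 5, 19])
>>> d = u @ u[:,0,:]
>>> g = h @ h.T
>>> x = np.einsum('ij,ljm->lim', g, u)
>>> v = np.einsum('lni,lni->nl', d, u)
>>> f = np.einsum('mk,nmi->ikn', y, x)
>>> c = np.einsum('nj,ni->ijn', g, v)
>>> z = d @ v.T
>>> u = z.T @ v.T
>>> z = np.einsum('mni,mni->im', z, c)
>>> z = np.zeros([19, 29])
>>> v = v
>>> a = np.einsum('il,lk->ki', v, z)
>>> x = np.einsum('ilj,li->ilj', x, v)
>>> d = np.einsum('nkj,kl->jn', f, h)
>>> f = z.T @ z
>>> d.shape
(19, 19)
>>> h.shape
(5, 7)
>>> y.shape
(5, 5)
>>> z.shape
(19, 29)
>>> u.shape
(5, 5, 5)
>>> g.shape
(5, 5)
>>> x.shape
(19, 5, 19)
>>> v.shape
(5, 19)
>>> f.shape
(29, 29)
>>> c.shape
(19, 5, 5)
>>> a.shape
(29, 5)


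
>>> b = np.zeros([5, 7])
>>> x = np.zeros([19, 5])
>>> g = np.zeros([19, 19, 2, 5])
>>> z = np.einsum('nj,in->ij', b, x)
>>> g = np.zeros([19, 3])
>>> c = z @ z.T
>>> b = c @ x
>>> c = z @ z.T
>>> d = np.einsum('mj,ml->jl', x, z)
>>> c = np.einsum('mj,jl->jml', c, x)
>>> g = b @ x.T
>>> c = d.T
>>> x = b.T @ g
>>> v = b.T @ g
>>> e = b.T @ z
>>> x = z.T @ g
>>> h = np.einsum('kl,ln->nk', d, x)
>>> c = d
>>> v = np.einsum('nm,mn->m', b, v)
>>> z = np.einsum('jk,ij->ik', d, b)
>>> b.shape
(19, 5)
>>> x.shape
(7, 19)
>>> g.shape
(19, 19)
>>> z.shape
(19, 7)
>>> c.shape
(5, 7)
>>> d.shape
(5, 7)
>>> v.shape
(5,)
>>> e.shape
(5, 7)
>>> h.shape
(19, 5)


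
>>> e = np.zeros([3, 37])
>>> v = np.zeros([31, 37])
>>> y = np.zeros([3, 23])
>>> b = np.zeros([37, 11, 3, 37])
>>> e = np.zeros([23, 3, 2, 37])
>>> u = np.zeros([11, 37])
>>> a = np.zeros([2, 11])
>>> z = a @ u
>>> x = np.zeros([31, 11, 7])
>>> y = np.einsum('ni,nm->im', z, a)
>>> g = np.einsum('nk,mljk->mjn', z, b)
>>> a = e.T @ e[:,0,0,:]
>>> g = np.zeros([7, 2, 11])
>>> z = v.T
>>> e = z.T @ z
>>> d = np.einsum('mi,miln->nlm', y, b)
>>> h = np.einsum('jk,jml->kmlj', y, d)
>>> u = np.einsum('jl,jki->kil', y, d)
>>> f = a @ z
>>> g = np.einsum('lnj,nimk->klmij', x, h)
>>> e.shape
(31, 31)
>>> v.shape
(31, 37)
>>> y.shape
(37, 11)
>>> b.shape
(37, 11, 3, 37)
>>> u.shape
(3, 37, 11)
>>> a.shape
(37, 2, 3, 37)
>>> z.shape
(37, 31)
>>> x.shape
(31, 11, 7)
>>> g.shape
(37, 31, 37, 3, 7)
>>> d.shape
(37, 3, 37)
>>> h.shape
(11, 3, 37, 37)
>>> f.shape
(37, 2, 3, 31)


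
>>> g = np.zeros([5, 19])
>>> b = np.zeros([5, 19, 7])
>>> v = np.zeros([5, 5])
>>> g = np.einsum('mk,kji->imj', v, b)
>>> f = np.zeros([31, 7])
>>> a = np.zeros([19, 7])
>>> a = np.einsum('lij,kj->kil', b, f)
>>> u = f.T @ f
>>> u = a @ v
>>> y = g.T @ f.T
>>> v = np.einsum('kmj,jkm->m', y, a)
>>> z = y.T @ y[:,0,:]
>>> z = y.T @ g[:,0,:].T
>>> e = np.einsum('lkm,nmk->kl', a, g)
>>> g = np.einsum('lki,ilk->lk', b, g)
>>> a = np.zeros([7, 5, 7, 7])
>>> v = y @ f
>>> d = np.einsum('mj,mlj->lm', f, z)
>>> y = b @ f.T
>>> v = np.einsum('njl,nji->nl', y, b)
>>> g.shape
(5, 19)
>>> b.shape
(5, 19, 7)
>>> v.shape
(5, 31)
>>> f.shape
(31, 7)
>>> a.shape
(7, 5, 7, 7)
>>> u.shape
(31, 19, 5)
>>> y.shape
(5, 19, 31)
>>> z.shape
(31, 5, 7)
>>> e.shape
(19, 31)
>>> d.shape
(5, 31)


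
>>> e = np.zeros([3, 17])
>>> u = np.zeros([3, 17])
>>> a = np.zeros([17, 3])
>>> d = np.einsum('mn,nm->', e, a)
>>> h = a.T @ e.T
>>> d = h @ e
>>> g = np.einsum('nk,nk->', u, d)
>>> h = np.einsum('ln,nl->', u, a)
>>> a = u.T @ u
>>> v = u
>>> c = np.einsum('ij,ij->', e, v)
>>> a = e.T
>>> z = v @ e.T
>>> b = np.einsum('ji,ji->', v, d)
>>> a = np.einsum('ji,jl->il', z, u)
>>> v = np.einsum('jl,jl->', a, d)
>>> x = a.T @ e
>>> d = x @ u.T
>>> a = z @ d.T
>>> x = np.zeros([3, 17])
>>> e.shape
(3, 17)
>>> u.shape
(3, 17)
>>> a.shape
(3, 17)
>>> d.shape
(17, 3)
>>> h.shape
()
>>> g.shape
()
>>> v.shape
()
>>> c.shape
()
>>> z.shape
(3, 3)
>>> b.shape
()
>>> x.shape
(3, 17)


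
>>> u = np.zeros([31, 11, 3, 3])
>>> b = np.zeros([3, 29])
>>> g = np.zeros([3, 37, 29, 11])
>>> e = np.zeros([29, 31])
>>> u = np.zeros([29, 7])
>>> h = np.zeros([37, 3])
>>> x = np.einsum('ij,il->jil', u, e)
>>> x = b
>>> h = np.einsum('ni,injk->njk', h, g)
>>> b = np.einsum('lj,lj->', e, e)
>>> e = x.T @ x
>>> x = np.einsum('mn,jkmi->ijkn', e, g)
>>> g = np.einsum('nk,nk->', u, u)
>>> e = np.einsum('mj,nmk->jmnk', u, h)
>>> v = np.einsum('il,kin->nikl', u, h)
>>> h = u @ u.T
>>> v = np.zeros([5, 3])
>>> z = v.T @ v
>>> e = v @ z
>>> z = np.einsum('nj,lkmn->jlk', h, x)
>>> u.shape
(29, 7)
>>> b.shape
()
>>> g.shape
()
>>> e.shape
(5, 3)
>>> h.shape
(29, 29)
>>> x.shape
(11, 3, 37, 29)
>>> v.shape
(5, 3)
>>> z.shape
(29, 11, 3)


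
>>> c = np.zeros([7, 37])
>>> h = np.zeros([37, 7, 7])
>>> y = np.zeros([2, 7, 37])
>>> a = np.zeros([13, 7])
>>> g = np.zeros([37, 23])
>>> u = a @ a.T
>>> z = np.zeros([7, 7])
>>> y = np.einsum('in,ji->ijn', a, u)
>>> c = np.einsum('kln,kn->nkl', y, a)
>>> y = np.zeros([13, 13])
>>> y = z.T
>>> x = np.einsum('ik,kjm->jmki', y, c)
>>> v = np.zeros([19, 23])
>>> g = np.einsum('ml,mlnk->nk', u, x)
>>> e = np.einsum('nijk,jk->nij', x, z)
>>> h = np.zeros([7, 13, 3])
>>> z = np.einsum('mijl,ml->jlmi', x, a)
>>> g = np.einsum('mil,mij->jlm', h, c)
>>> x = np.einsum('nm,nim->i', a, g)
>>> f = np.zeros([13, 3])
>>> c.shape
(7, 13, 13)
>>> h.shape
(7, 13, 3)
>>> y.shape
(7, 7)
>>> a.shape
(13, 7)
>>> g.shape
(13, 3, 7)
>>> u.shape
(13, 13)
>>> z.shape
(7, 7, 13, 13)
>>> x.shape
(3,)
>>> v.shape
(19, 23)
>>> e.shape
(13, 13, 7)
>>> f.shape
(13, 3)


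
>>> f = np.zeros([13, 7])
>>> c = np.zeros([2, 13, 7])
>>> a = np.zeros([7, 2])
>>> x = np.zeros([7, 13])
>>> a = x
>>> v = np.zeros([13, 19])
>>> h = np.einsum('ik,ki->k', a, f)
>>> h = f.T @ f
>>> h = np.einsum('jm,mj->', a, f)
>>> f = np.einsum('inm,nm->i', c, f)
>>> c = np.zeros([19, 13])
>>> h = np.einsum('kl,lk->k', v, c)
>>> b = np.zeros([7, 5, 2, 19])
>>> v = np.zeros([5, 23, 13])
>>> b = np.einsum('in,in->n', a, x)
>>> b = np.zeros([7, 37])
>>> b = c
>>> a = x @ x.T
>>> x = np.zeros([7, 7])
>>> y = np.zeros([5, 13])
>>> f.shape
(2,)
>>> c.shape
(19, 13)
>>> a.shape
(7, 7)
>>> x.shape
(7, 7)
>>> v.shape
(5, 23, 13)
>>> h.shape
(13,)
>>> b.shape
(19, 13)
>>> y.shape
(5, 13)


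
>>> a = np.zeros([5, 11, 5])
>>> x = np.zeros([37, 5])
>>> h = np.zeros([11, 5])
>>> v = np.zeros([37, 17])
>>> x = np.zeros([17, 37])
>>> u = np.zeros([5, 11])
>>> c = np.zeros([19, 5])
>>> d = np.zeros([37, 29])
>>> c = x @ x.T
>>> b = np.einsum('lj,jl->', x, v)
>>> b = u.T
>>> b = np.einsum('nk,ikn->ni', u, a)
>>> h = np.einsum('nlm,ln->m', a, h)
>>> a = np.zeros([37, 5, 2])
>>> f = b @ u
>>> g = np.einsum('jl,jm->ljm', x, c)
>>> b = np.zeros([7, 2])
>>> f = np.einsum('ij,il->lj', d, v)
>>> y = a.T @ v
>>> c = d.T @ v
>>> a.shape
(37, 5, 2)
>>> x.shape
(17, 37)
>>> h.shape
(5,)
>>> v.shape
(37, 17)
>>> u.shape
(5, 11)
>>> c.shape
(29, 17)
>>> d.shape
(37, 29)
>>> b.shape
(7, 2)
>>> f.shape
(17, 29)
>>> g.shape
(37, 17, 17)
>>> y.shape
(2, 5, 17)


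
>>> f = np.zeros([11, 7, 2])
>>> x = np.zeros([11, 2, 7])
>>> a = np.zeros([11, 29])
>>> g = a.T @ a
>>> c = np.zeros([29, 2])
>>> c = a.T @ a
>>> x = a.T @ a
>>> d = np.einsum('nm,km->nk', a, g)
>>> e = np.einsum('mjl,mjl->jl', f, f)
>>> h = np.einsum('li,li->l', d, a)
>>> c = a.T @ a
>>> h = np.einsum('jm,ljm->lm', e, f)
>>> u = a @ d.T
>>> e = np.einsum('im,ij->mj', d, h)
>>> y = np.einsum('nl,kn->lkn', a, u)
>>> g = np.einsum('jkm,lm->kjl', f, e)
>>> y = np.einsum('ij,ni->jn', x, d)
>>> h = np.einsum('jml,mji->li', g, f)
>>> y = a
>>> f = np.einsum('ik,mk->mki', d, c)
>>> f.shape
(29, 29, 11)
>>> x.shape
(29, 29)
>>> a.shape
(11, 29)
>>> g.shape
(7, 11, 29)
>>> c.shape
(29, 29)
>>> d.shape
(11, 29)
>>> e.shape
(29, 2)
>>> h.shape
(29, 2)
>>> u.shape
(11, 11)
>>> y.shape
(11, 29)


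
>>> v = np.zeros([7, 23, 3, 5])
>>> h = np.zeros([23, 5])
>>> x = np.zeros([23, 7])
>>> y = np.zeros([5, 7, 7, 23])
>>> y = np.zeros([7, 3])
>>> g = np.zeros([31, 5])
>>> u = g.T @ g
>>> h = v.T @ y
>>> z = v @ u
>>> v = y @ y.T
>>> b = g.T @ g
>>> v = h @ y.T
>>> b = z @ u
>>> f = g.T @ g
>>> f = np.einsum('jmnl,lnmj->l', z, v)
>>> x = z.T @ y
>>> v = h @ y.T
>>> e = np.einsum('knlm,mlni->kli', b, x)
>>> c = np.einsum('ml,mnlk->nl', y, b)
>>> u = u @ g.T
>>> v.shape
(5, 3, 23, 7)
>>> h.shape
(5, 3, 23, 3)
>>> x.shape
(5, 3, 23, 3)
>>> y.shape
(7, 3)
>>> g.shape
(31, 5)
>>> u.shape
(5, 31)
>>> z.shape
(7, 23, 3, 5)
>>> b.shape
(7, 23, 3, 5)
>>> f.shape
(5,)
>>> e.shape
(7, 3, 3)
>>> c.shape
(23, 3)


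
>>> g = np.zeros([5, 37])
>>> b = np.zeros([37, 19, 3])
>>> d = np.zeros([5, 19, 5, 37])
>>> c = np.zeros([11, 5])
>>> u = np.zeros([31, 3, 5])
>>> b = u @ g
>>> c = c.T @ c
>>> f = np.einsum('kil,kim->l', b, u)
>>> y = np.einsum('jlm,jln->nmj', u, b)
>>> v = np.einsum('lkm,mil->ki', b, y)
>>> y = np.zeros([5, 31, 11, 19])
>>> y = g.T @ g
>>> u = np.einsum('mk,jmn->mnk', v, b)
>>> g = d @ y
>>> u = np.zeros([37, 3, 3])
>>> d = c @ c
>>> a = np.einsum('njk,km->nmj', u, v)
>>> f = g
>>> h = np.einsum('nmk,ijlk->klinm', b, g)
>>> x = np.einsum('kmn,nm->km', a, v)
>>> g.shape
(5, 19, 5, 37)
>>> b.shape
(31, 3, 37)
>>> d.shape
(5, 5)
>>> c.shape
(5, 5)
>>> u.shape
(37, 3, 3)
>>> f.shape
(5, 19, 5, 37)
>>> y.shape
(37, 37)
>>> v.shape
(3, 5)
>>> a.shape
(37, 5, 3)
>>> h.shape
(37, 5, 5, 31, 3)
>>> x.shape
(37, 5)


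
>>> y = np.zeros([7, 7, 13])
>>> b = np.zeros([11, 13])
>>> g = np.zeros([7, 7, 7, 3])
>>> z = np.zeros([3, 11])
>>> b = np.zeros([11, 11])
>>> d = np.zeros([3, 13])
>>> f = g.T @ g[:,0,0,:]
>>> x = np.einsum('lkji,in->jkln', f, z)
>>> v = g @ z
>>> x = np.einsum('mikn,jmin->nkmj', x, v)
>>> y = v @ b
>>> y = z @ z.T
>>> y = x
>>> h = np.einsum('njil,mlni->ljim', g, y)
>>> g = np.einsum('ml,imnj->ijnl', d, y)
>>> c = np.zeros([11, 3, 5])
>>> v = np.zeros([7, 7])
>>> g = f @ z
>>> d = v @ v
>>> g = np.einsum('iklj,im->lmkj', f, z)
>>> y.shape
(11, 3, 7, 7)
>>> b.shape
(11, 11)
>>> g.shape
(7, 11, 7, 3)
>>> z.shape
(3, 11)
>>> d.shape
(7, 7)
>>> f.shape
(3, 7, 7, 3)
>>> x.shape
(11, 3, 7, 7)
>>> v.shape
(7, 7)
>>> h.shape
(3, 7, 7, 11)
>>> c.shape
(11, 3, 5)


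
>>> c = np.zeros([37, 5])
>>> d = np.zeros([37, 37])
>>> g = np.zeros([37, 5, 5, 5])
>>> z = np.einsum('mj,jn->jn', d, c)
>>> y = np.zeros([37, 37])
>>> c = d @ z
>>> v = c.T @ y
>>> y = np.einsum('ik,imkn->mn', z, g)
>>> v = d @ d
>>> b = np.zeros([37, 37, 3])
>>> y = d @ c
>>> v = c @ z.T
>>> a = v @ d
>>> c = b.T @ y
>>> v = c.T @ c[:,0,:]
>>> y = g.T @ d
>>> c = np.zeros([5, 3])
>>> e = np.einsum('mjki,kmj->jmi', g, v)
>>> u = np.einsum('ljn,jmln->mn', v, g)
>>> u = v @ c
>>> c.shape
(5, 3)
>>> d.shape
(37, 37)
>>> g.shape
(37, 5, 5, 5)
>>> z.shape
(37, 5)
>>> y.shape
(5, 5, 5, 37)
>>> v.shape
(5, 37, 5)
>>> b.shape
(37, 37, 3)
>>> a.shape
(37, 37)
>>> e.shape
(5, 37, 5)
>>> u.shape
(5, 37, 3)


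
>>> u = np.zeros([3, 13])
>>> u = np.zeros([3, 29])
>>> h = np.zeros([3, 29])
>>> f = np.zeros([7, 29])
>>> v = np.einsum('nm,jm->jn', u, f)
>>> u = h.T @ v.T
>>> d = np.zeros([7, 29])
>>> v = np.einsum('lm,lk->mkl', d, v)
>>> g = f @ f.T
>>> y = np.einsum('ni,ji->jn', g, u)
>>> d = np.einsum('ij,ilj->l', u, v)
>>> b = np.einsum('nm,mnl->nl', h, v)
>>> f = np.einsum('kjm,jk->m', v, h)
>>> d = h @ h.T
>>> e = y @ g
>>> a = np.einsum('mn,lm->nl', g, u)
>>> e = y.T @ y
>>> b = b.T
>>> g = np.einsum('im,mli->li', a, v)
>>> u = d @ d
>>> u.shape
(3, 3)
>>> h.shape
(3, 29)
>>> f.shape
(7,)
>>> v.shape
(29, 3, 7)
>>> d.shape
(3, 3)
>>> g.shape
(3, 7)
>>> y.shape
(29, 7)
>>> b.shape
(7, 3)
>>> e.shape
(7, 7)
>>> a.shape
(7, 29)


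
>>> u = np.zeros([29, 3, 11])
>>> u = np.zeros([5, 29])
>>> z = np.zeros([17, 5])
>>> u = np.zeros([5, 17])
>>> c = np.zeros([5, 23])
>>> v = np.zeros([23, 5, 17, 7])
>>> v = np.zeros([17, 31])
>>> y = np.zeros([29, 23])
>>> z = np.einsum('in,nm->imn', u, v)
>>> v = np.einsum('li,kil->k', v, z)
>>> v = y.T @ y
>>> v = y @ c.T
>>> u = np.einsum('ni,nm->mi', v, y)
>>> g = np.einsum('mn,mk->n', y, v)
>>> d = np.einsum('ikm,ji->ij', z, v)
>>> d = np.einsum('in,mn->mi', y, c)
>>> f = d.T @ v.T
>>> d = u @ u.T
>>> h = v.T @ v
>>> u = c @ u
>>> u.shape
(5, 5)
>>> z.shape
(5, 31, 17)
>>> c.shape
(5, 23)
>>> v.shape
(29, 5)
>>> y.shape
(29, 23)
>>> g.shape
(23,)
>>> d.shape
(23, 23)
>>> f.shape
(29, 29)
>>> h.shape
(5, 5)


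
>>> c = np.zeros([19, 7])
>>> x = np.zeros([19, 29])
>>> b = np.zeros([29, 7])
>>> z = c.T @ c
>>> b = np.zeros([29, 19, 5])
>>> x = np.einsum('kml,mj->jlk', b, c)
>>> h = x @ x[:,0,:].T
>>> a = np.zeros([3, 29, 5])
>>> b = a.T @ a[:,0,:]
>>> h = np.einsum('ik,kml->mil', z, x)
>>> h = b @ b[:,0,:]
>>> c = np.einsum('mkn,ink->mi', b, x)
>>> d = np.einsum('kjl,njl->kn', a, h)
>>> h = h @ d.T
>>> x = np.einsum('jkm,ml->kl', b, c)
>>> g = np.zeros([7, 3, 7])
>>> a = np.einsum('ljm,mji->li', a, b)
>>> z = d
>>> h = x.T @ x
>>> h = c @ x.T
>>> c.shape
(5, 7)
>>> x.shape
(29, 7)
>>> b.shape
(5, 29, 5)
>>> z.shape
(3, 5)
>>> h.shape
(5, 29)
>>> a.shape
(3, 5)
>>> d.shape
(3, 5)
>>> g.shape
(7, 3, 7)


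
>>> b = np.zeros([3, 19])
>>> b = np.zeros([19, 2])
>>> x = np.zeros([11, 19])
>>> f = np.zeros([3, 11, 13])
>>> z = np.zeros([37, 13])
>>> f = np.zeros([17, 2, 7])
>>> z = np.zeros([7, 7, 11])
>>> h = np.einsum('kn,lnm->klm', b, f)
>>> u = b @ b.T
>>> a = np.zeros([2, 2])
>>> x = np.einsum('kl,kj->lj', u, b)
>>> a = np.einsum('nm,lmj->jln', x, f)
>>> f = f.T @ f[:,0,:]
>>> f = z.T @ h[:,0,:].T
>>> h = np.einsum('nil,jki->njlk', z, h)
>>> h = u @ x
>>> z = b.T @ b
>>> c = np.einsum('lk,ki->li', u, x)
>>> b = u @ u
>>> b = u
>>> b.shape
(19, 19)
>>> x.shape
(19, 2)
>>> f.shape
(11, 7, 19)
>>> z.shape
(2, 2)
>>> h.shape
(19, 2)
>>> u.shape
(19, 19)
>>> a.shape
(7, 17, 19)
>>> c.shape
(19, 2)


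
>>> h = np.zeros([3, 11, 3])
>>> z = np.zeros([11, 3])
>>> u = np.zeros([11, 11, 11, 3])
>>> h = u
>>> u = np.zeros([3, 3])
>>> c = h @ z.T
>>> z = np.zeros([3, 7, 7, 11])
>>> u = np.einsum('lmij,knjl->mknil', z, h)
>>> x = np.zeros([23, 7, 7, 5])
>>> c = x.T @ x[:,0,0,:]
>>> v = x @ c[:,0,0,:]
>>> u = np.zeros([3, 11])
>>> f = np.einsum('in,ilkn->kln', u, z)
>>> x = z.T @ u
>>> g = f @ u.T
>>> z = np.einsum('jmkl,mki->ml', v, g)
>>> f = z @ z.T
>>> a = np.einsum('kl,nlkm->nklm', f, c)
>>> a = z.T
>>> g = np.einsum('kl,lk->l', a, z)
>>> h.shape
(11, 11, 11, 3)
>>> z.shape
(7, 5)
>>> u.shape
(3, 11)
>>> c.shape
(5, 7, 7, 5)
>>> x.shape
(11, 7, 7, 11)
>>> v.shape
(23, 7, 7, 5)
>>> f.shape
(7, 7)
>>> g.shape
(7,)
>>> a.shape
(5, 7)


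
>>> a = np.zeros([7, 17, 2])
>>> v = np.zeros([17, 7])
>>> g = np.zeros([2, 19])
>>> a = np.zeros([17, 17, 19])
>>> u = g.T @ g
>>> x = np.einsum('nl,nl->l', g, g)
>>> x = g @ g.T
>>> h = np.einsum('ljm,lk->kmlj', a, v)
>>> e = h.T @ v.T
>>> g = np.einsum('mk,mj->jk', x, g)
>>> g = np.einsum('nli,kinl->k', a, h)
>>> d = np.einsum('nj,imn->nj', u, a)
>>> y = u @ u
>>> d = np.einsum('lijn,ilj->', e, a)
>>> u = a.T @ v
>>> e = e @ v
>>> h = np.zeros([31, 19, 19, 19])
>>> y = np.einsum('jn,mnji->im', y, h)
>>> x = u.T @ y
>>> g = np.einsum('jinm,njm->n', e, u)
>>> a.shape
(17, 17, 19)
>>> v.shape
(17, 7)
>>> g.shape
(19,)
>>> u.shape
(19, 17, 7)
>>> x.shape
(7, 17, 31)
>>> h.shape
(31, 19, 19, 19)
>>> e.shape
(17, 17, 19, 7)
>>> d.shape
()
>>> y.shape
(19, 31)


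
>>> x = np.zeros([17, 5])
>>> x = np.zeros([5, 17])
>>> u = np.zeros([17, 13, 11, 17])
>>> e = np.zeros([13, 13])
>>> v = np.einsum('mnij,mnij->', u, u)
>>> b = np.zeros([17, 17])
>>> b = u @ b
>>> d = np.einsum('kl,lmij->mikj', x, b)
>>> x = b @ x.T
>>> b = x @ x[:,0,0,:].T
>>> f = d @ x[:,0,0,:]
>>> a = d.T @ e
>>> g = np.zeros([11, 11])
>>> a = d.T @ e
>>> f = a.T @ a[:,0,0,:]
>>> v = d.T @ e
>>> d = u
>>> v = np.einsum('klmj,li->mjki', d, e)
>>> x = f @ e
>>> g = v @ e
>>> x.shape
(13, 11, 5, 13)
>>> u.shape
(17, 13, 11, 17)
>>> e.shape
(13, 13)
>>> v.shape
(11, 17, 17, 13)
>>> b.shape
(17, 13, 11, 17)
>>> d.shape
(17, 13, 11, 17)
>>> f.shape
(13, 11, 5, 13)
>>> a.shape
(17, 5, 11, 13)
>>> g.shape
(11, 17, 17, 13)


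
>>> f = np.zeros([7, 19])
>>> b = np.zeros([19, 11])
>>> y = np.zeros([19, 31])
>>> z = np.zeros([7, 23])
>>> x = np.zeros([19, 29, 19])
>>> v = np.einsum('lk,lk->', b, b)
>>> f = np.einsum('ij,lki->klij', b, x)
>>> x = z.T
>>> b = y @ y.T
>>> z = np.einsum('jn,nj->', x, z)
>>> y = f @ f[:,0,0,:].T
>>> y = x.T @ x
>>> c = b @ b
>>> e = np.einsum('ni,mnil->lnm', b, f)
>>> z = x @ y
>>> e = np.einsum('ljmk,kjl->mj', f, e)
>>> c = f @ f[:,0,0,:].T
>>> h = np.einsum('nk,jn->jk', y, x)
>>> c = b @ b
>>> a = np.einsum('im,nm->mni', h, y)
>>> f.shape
(29, 19, 19, 11)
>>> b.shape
(19, 19)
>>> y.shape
(7, 7)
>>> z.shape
(23, 7)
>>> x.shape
(23, 7)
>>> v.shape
()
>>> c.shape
(19, 19)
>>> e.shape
(19, 19)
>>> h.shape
(23, 7)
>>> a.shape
(7, 7, 23)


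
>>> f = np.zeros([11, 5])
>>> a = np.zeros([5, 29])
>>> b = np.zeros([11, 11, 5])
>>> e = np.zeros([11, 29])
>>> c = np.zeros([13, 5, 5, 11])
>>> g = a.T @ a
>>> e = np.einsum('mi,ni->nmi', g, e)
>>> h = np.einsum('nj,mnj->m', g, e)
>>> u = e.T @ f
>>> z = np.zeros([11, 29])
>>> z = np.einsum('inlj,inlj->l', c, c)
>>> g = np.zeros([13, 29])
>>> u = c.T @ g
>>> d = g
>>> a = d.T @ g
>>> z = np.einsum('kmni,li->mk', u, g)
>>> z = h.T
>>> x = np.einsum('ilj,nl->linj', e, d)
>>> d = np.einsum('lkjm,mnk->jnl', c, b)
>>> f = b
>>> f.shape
(11, 11, 5)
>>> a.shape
(29, 29)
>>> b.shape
(11, 11, 5)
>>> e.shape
(11, 29, 29)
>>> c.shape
(13, 5, 5, 11)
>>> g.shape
(13, 29)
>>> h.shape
(11,)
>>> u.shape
(11, 5, 5, 29)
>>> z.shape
(11,)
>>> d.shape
(5, 11, 13)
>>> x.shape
(29, 11, 13, 29)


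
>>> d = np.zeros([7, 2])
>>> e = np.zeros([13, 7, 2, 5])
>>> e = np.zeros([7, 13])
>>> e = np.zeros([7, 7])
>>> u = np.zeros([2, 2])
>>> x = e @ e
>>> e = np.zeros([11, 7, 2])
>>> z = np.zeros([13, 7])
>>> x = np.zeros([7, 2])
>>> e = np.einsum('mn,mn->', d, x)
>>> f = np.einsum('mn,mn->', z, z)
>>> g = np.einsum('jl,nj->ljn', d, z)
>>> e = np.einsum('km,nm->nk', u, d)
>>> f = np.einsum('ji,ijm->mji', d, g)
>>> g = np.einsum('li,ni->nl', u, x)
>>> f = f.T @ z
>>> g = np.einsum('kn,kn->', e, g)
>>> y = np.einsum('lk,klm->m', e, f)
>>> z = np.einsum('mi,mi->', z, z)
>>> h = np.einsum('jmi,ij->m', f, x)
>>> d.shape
(7, 2)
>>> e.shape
(7, 2)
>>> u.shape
(2, 2)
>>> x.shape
(7, 2)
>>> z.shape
()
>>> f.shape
(2, 7, 7)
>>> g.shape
()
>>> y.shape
(7,)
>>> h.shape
(7,)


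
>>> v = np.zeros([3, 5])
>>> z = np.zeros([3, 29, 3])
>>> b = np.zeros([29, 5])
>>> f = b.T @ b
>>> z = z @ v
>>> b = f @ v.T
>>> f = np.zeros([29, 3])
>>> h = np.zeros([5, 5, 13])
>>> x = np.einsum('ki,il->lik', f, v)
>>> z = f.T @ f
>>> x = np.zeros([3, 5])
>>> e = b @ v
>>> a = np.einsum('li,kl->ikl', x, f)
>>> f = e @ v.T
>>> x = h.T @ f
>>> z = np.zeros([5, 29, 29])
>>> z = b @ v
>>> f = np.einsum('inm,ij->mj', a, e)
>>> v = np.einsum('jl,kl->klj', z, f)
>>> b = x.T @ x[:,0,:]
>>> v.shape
(3, 5, 5)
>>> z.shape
(5, 5)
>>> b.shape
(3, 5, 3)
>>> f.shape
(3, 5)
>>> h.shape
(5, 5, 13)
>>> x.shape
(13, 5, 3)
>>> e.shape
(5, 5)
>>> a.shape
(5, 29, 3)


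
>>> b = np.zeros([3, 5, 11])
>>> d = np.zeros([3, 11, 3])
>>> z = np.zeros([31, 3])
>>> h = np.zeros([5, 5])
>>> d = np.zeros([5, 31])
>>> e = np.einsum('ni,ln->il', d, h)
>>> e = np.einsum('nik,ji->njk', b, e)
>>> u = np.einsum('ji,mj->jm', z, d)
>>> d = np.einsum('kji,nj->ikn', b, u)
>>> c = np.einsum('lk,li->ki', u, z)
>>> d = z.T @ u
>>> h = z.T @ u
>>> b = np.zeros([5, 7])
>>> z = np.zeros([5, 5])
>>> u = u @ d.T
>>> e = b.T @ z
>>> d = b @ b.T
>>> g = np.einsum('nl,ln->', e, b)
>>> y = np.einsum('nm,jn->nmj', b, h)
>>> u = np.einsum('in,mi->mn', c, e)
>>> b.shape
(5, 7)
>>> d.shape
(5, 5)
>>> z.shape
(5, 5)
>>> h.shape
(3, 5)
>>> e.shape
(7, 5)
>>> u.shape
(7, 3)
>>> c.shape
(5, 3)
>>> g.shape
()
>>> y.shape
(5, 7, 3)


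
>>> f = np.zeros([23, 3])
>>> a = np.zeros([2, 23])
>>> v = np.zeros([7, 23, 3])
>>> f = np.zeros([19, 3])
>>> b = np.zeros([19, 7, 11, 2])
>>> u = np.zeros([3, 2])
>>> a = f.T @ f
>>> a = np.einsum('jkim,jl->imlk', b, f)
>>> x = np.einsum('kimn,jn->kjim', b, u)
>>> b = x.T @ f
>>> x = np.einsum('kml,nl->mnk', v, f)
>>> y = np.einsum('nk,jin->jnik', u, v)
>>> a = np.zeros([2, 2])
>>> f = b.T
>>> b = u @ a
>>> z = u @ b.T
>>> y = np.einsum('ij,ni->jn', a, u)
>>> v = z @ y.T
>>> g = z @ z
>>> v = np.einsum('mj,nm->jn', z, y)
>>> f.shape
(3, 3, 7, 11)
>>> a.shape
(2, 2)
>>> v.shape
(3, 2)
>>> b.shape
(3, 2)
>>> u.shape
(3, 2)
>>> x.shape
(23, 19, 7)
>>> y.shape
(2, 3)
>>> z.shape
(3, 3)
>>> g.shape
(3, 3)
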